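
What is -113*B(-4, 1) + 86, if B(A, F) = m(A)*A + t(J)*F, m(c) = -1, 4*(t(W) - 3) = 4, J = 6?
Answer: -818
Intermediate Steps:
t(W) = 4 (t(W) = 3 + (¼)*4 = 3 + 1 = 4)
B(A, F) = -A + 4*F
-113*B(-4, 1) + 86 = -113*(-1*(-4) + 4*1) + 86 = -113*(4 + 4) + 86 = -113*8 + 86 = -904 + 86 = -818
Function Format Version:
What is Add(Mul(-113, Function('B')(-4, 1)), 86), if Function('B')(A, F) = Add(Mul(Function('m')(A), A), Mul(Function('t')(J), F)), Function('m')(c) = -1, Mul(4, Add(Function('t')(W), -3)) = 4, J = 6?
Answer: -818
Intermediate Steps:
Function('t')(W) = 4 (Function('t')(W) = Add(3, Mul(Rational(1, 4), 4)) = Add(3, 1) = 4)
Function('B')(A, F) = Add(Mul(-1, A), Mul(4, F))
Add(Mul(-113, Function('B')(-4, 1)), 86) = Add(Mul(-113, Add(Mul(-1, -4), Mul(4, 1))), 86) = Add(Mul(-113, Add(4, 4)), 86) = Add(Mul(-113, 8), 86) = Add(-904, 86) = -818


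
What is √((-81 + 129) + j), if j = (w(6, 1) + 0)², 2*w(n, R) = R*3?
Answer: √201/2 ≈ 7.0887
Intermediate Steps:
w(n, R) = 3*R/2 (w(n, R) = (R*3)/2 = (3*R)/2 = 3*R/2)
j = 9/4 (j = ((3/2)*1 + 0)² = (3/2 + 0)² = (3/2)² = 9/4 ≈ 2.2500)
√((-81 + 129) + j) = √((-81 + 129) + 9/4) = √(48 + 9/4) = √(201/4) = √201/2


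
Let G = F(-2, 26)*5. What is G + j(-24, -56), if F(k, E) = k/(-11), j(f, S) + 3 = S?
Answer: -639/11 ≈ -58.091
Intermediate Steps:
j(f, S) = -3 + S
F(k, E) = -k/11 (F(k, E) = k*(-1/11) = -k/11)
G = 10/11 (G = -1/11*(-2)*5 = (2/11)*5 = 10/11 ≈ 0.90909)
G + j(-24, -56) = 10/11 + (-3 - 56) = 10/11 - 59 = -639/11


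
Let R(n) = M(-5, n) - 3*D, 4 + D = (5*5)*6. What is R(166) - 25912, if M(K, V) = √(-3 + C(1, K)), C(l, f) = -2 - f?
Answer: -26350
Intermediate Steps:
M(K, V) = √(-5 - K) (M(K, V) = √(-3 + (-2 - K)) = √(-5 - K))
D = 146 (D = -4 + (5*5)*6 = -4 + 25*6 = -4 + 150 = 146)
R(n) = -438 (R(n) = √(-5 - 1*(-5)) - 3*146 = √(-5 + 5) - 438 = √0 - 438 = 0 - 438 = -438)
R(166) - 25912 = -438 - 25912 = -26350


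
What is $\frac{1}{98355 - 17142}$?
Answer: $\frac{1}{81213} \approx 1.2313 \cdot 10^{-5}$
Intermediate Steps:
$\frac{1}{98355 - 17142} = \frac{1}{81213}$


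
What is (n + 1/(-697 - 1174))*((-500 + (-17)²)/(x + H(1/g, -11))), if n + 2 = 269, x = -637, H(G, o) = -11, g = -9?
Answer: 26351579/303102 ≈ 86.940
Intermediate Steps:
n = 267 (n = -2 + 269 = 267)
(n + 1/(-697 - 1174))*((-500 + (-17)²)/(x + H(1/g, -11))) = (267 + 1/(-697 - 1174))*((-500 + (-17)²)/(-637 - 11)) = (267 + 1/(-1871))*((-500 + 289)/(-648)) = (267 - 1/1871)*(-211*(-1/648)) = (499556/1871)*(211/648) = 26351579/303102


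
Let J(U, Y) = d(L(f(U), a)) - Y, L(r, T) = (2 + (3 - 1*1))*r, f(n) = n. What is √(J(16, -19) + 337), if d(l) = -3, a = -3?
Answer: √353 ≈ 18.788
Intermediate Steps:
L(r, T) = 4*r (L(r, T) = (2 + (3 - 1))*r = (2 + 2)*r = 4*r)
J(U, Y) = -3 - Y
√(J(16, -19) + 337) = √((-3 - 1*(-19)) + 337) = √((-3 + 19) + 337) = √(16 + 337) = √353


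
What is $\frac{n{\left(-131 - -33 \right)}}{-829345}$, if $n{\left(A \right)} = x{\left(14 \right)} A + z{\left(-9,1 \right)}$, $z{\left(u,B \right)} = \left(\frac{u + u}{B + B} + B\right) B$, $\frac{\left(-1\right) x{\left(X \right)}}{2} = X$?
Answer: $- \frac{2736}{829345} \approx -0.003299$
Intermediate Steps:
$x{\left(X \right)} = - 2 X$
$z{\left(u,B \right)} = B \left(B + \frac{u}{B}\right)$ ($z{\left(u,B \right)} = \left(\frac{2 u}{2 B} + B\right) B = \left(2 u \frac{1}{2 B} + B\right) B = \left(\frac{u}{B} + B\right) B = \left(B + \frac{u}{B}\right) B = B \left(B + \frac{u}{B}\right)$)
$n{\left(A \right)} = -8 - 28 A$ ($n{\left(A \right)} = \left(-2\right) 14 A - \left(9 - 1^{2}\right) = - 28 A + \left(-9 + 1\right) = - 28 A - 8 = -8 - 28 A$)
$\frac{n{\left(-131 - -33 \right)}}{-829345} = \frac{-8 - 28 \left(-131 - -33\right)}{-829345} = \left(-8 - 28 \left(-131 + 33\right)\right) \left(- \frac{1}{829345}\right) = \left(-8 - -2744\right) \left(- \frac{1}{829345}\right) = \left(-8 + 2744\right) \left(- \frac{1}{829345}\right) = 2736 \left(- \frac{1}{829345}\right) = - \frac{2736}{829345}$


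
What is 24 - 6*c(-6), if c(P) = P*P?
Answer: -192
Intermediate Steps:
c(P) = P²
24 - 6*c(-6) = 24 - 6*(-6)² = 24 - 6*36 = 24 - 216 = -192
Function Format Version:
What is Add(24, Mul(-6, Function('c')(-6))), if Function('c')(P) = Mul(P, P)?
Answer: -192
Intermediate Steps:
Function('c')(P) = Pow(P, 2)
Add(24, Mul(-6, Function('c')(-6))) = Add(24, Mul(-6, Pow(-6, 2))) = Add(24, Mul(-6, 36)) = Add(24, -216) = -192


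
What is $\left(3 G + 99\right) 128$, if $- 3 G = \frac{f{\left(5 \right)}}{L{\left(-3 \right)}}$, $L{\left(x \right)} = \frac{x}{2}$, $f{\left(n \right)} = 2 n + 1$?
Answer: $\frac{40832}{3} \approx 13611.0$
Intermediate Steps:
$f{\left(n \right)} = 1 + 2 n$
$L{\left(x \right)} = \frac{x}{2}$ ($L{\left(x \right)} = x \frac{1}{2} = \frac{x}{2}$)
$G = \frac{22}{9}$ ($G = - \frac{\left(1 + 2 \cdot 5\right) \frac{1}{\frac{1}{2} \left(-3\right)}}{3} = - \frac{\left(1 + 10\right) \frac{1}{- \frac{3}{2}}}{3} = - \frac{11 \left(- \frac{2}{3}\right)}{3} = \left(- \frac{1}{3}\right) \left(- \frac{22}{3}\right) = \frac{22}{9} \approx 2.4444$)
$\left(3 G + 99\right) 128 = \left(3 \cdot \frac{22}{9} + 99\right) 128 = \left(\frac{22}{3} + 99\right) 128 = \frac{319}{3} \cdot 128 = \frac{40832}{3}$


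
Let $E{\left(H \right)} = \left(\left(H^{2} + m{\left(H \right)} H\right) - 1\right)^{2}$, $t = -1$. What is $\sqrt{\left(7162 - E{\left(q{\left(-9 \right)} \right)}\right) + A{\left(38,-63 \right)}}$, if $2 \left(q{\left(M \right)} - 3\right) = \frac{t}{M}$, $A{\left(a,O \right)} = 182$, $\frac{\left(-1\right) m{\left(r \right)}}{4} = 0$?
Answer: $\frac{\sqrt{763648343}}{324} \approx 85.291$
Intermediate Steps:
$m{\left(r \right)} = 0$ ($m{\left(r \right)} = \left(-4\right) 0 = 0$)
$q{\left(M \right)} = 3 - \frac{1}{2 M}$ ($q{\left(M \right)} = 3 + \frac{\left(-1\right) \frac{1}{M}}{2} = 3 - \frac{1}{2 M}$)
$E{\left(H \right)} = \left(-1 + H^{2}\right)^{2}$ ($E{\left(H \right)} = \left(\left(H^{2} + 0 H\right) - 1\right)^{2} = \left(\left(H^{2} + 0\right) - 1\right)^{2} = \left(H^{2} - 1\right)^{2} = \left(-1 + H^{2}\right)^{2}$)
$\sqrt{\left(7162 - E{\left(q{\left(-9 \right)} \right)}\right) + A{\left(38,-63 \right)}} = \sqrt{\left(7162 - \left(-1 + \left(3 - \frac{1}{2 \left(-9\right)}\right)^{2}\right)^{2}\right) + 182} = \sqrt{\left(7162 - \left(-1 + \left(3 - - \frac{1}{18}\right)^{2}\right)^{2}\right) + 182} = \sqrt{\left(7162 - \left(-1 + \left(3 + \frac{1}{18}\right)^{2}\right)^{2}\right) + 182} = \sqrt{\left(7162 - \left(-1 + \left(\frac{55}{18}\right)^{2}\right)^{2}\right) + 182} = \sqrt{\left(7162 - \left(-1 + \frac{3025}{324}\right)^{2}\right) + 182} = \sqrt{\left(7162 - \left(\frac{2701}{324}\right)^{2}\right) + 182} = \sqrt{\left(7162 - \frac{7295401}{104976}\right) + 182} = \sqrt{\frac{744542711}{104976} + 182} = \sqrt{\frac{763648343}{104976}} = \frac{\sqrt{763648343}}{324}$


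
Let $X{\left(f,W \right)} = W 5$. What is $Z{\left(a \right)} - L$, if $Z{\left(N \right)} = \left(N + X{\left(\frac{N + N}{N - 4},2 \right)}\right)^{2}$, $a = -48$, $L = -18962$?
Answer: $20406$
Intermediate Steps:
$X{\left(f,W \right)} = 5 W$
$Z{\left(N \right)} = \left(10 + N\right)^{2}$ ($Z{\left(N \right)} = \left(N + 5 \cdot 2\right)^{2} = \left(N + 10\right)^{2} = \left(10 + N\right)^{2}$)
$Z{\left(a \right)} - L = \left(10 - 48\right)^{2} - -18962 = \left(-38\right)^{2} + 18962 = 1444 + 18962 = 20406$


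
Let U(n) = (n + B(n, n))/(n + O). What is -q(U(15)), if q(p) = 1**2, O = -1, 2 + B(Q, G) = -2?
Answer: -1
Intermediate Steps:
B(Q, G) = -4 (B(Q, G) = -2 - 2 = -4)
U(n) = (-4 + n)/(-1 + n) (U(n) = (n - 4)/(n - 1) = (-4 + n)/(-1 + n))
q(p) = 1
-q(U(15)) = -1*1 = -1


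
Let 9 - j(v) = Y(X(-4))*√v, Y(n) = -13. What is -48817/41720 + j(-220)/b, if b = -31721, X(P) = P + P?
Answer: -1548899537/1323400120 - 26*I*√55/31721 ≈ -1.1704 - 0.0060787*I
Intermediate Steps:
X(P) = 2*P
j(v) = 9 + 13*√v (j(v) = 9 - (-13)*√v = 9 + 13*√v)
-48817/41720 + j(-220)/b = -48817/41720 + (9 + 13*√(-220))/(-31721) = -48817*1/41720 + (9 + 13*(2*I*√55))*(-1/31721) = -48817/41720 + (9 + 26*I*√55)*(-1/31721) = -48817/41720 + (-9/31721 - 26*I*√55/31721) = -1548899537/1323400120 - 26*I*√55/31721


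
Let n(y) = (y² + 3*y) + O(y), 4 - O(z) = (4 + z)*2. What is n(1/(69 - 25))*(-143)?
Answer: 100087/176 ≈ 568.68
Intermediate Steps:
O(z) = -4 - 2*z (O(z) = 4 - (4 + z)*2 = 4 - (8 + 2*z) = 4 + (-8 - 2*z) = -4 - 2*z)
n(y) = -4 + y + y² (n(y) = (y² + 3*y) + (-4 - 2*y) = -4 + y + y²)
n(1/(69 - 25))*(-143) = (-4 + 1/(69 - 25) + (1/(69 - 25))²)*(-143) = (-4 + 1/44 + (1/44)²)*(-143) = (-4 + 1/44 + 1/1936)*(-143) = -7699/1936*(-143) = 100087/176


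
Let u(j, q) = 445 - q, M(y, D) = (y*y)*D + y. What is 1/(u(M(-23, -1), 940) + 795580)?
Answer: 1/795085 ≈ 1.2577e-6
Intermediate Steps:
M(y, D) = y + D*y² (M(y, D) = y²*D + y = D*y² + y = y + D*y²)
1/(u(M(-23, -1), 940) + 795580) = 1/((445 - 1*940) + 795580) = 1/((445 - 940) + 795580) = 1/(-495 + 795580) = 1/795085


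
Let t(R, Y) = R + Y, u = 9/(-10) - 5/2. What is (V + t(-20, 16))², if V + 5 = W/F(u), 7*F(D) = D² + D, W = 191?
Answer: 997864921/41616 ≈ 23978.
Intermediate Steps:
u = -17/5 (u = 9*(-⅒) - 5*½ = -9/10 - 5/2 = -17/5 ≈ -3.4000)
F(D) = D/7 + D²/7 (F(D) = (D² + D)/7 = (D + D²)/7 = D/7 + D²/7)
V = 32405/204 (V = -5 + 191/(((⅐)*(-17/5)*(1 - 17/5))) = -5 + 191/(((⅐)*(-17/5)*(-12/5))) = -5 + 191/(204/175) = -5 + 191*(175/204) = -5 + 33425/204 = 32405/204 ≈ 158.85)
(V + t(-20, 16))² = (32405/204 + (-20 + 16))² = (32405/204 - 4)² = (31589/204)² = 997864921/41616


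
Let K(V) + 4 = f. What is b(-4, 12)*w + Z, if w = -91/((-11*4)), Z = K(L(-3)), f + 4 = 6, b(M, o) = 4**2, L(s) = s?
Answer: 342/11 ≈ 31.091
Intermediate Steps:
b(M, o) = 16
f = 2 (f = -4 + 6 = 2)
K(V) = -2 (K(V) = -4 + 2 = -2)
Z = -2
w = 91/44 (w = -91/(-44) = -91*(-1/44) = 91/44 ≈ 2.0682)
b(-4, 12)*w + Z = 16*(91/44) - 2 = 364/11 - 2 = 342/11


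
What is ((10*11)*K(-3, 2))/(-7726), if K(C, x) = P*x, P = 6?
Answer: -660/3863 ≈ -0.17085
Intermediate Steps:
K(C, x) = 6*x
((10*11)*K(-3, 2))/(-7726) = ((10*11)*(6*2))/(-7726) = (110*12)*(-1/7726) = 1320*(-1/7726) = -660/3863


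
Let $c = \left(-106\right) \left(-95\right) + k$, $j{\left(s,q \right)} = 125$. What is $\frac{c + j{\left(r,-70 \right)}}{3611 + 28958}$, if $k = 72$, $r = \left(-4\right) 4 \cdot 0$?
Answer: $\frac{10267}{32569} \approx 0.31524$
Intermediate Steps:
$r = 0$ ($r = \left(-16\right) 0 = 0$)
$c = 10142$ ($c = \left(-106\right) \left(-95\right) + 72 = 10070 + 72 = 10142$)
$\frac{c + j{\left(r,-70 \right)}}{3611 + 28958} = \frac{10142 + 125}{3611 + 28958} = \frac{10267}{32569}$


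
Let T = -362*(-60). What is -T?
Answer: -21720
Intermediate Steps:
T = 21720
-T = -1*21720 = -21720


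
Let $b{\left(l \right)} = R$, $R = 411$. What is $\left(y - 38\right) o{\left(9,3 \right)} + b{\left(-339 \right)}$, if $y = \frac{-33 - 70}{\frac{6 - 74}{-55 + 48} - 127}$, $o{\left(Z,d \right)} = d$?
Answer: $\frac{246000}{821} \approx 299.63$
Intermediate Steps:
$y = \frac{721}{821}$ ($y = - \frac{103}{- \frac{68}{-7} - 127} = - \frac{103}{\left(-68\right) \left(- \frac{1}{7}\right) - 127} = - \frac{103}{\frac{68}{7} - 127} = - \frac{103}{- \frac{821}{7}} = \left(-103\right) \left(- \frac{7}{821}\right) = \frac{721}{821} \approx 0.8782$)
$b{\left(l \right)} = 411$
$\left(y - 38\right) o{\left(9,3 \right)} + b{\left(-339 \right)} = \left(\frac{721}{821} - 38\right) 3 + 411 = \left(- \frac{30477}{821}\right) 3 + 411 = - \frac{91431}{821} + 411 = \frac{246000}{821}$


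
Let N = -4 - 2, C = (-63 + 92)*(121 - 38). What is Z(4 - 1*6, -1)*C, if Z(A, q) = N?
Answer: -14442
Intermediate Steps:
C = 2407 (C = 29*83 = 2407)
N = -6
Z(A, q) = -6
Z(4 - 1*6, -1)*C = -6*2407 = -14442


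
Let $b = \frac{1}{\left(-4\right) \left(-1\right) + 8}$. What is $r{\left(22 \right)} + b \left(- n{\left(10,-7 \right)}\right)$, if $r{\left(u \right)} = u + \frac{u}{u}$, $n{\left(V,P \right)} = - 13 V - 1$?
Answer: $\frac{407}{12} \approx 33.917$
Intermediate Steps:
$n{\left(V,P \right)} = -1 - 13 V$
$b = \frac{1}{12}$ ($b = \frac{1}{4 + 8} = \frac{1}{12} \approx 0.083333$)
$r{\left(u \right)} = 1 + u$ ($r{\left(u \right)} = u + 1 = 1 + u$)
$r{\left(22 \right)} + b \left(- n{\left(10,-7 \right)}\right) = \left(1 + 22\right) + \frac{\left(-1\right) \left(-1 - 130\right)}{12} = 23 + \frac{\left(-1\right) \left(-1 - 130\right)}{12} = 23 + \frac{\left(-1\right) \left(-131\right)}{12} = 23 + \frac{1}{12} \cdot 131 = 23 + \frac{131}{12} = \frac{407}{12}$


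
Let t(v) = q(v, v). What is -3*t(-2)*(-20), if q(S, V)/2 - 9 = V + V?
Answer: 600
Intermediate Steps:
q(S, V) = 18 + 4*V (q(S, V) = 18 + 2*(V + V) = 18 + 2*(2*V) = 18 + 4*V)
t(v) = 18 + 4*v
-3*t(-2)*(-20) = -3*(18 + 4*(-2))*(-20) = -3*(18 - 8)*(-20) = -3*10*(-20) = -30*(-20) = 600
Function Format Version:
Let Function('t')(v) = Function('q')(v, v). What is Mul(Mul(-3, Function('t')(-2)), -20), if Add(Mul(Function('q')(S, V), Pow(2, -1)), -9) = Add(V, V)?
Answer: 600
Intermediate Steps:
Function('q')(S, V) = Add(18, Mul(4, V)) (Function('q')(S, V) = Add(18, Mul(2, Add(V, V))) = Add(18, Mul(2, Mul(2, V))) = Add(18, Mul(4, V)))
Function('t')(v) = Add(18, Mul(4, v))
Mul(Mul(-3, Function('t')(-2)), -20) = Mul(Mul(-3, Add(18, Mul(4, -2))), -20) = Mul(Mul(-3, Add(18, -8)), -20) = Mul(Mul(-3, 10), -20) = Mul(-30, -20) = 600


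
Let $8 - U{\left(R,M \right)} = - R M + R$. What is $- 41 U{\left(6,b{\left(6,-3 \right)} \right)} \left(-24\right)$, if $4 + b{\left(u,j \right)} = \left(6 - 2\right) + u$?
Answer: $37392$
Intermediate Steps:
$b{\left(u,j \right)} = u$ ($b{\left(u,j \right)} = -4 + \left(\left(6 - 2\right) + u\right) = -4 + \left(4 + u\right) = u$)
$U{\left(R,M \right)} = 8 - R + M R$ ($U{\left(R,M \right)} = 8 - \left(- R M + R\right) = 8 - \left(- M R + R\right) = 8 - \left(R - M R\right) = 8 + \left(- R + M R\right) = 8 - R + M R$)
$- 41 U{\left(6,b{\left(6,-3 \right)} \right)} \left(-24\right) = - 41 \left(8 - 6 + 6 \cdot 6\right) \left(-24\right) = - 41 \left(8 - 6 + 36\right) \left(-24\right) = \left(-41\right) 38 \left(-24\right) = \left(-1558\right) \left(-24\right) = 37392$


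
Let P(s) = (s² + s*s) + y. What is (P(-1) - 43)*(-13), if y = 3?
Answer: 494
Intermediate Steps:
P(s) = 3 + 2*s² (P(s) = (s² + s*s) + 3 = (s² + s²) + 3 = 2*s² + 3 = 3 + 2*s²)
(P(-1) - 43)*(-13) = ((3 + 2*(-1)²) - 43)*(-13) = ((3 + 2*1) - 43)*(-13) = ((3 + 2) - 43)*(-13) = (5 - 43)*(-13) = -38*(-13) = 494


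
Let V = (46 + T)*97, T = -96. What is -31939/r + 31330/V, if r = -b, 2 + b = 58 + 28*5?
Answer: 14876347/95060 ≈ 156.49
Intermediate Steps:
b = 196 (b = -2 + (58 + 28*5) = -2 + (58 + 140) = -2 + 198 = 196)
r = -196 (r = -1*196 = -196)
V = -4850 (V = (46 - 96)*97 = -50*97 = -4850)
-31939/r + 31330/V = -31939/(-196) + 31330/(-4850) = -31939*(-1/196) + 31330*(-1/4850) = 31939/196 - 3133/485 = 14876347/95060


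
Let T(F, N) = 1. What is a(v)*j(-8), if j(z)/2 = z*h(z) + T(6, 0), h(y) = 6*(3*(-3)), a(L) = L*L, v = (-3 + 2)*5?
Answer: 21650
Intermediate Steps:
v = -5 (v = -1*5 = -5)
a(L) = L²
h(y) = -54 (h(y) = 6*(-9) = -54)
j(z) = 2 - 108*z (j(z) = 2*(z*(-54) + 1) = 2*(-54*z + 1) = 2*(1 - 54*z) = 2 - 108*z)
a(v)*j(-8) = (-5)²*(2 - 108*(-8)) = 25*(2 + 864) = 25*866 = 21650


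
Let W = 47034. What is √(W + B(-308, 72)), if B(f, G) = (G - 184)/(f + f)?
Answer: 16*√22231/11 ≈ 216.87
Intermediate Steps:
B(f, G) = (-184 + G)/(2*f) (B(f, G) = (-184 + G)/((2*f)) = (-184 + G)*(1/(2*f)) = (-184 + G)/(2*f))
√(W + B(-308, 72)) = √(47034 + (½)*(-184 + 72)/(-308)) = √(47034 + (½)*(-1/308)*(-112)) = √(47034 + 2/11) = √(517376/11) = 16*√22231/11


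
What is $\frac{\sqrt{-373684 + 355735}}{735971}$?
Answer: $\frac{i \sqrt{17949}}{735971} \approx 0.00018204 i$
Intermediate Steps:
$\frac{\sqrt{-373684 + 355735}}{735971} = \sqrt{-17949} \cdot \frac{1}{735971} = i \sqrt{17949} \cdot \frac{1}{735971} = \frac{i \sqrt{17949}}{735971}$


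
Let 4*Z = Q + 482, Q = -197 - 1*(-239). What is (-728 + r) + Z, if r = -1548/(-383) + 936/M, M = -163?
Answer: -37376277/62429 ≈ -598.70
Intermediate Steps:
Q = 42 (Q = -197 + 239 = 42)
r = -106164/62429 (r = -1548/(-383) + 936/(-163) = -1548*(-1/383) + 936*(-1/163) = 1548/383 - 936/163 = -106164/62429 ≈ -1.7006)
Z = 131 (Z = (42 + 482)/4 = (1/4)*524 = 131)
(-728 + r) + Z = (-728 - 106164/62429) + 131 = -45554476/62429 + 131 = -37376277/62429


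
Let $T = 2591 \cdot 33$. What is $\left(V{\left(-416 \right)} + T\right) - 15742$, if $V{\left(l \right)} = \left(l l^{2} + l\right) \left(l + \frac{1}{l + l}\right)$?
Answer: $\frac{59897416963}{2} \approx 2.9949 \cdot 10^{10}$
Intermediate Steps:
$T = 85503$
$V{\left(l \right)} = \left(l + l^{3}\right) \left(l + \frac{1}{2 l}\right)$ ($V{\left(l \right)} = \left(l^{3} + l\right) \left(l + \frac{1}{2 l}\right) = \left(l + l^{3}\right) \left(l + \frac{1}{2 l}\right)$)
$\left(V{\left(-416 \right)} + T\right) - 15742 = \left(\left(\frac{1}{2} + \left(-416\right)^{4} + \frac{3 \left(-416\right)^{2}}{2}\right) + 85503\right) - 15742 = \left(\left(\frac{1}{2} + 29948379136 + \frac{3}{2} \cdot 173056\right) + 85503\right) - 15742 = \left(\left(\frac{1}{2} + 29948379136 + 259584\right) + 85503\right) - 15742 = \left(\frac{59897277441}{2} + 85503\right) - 15742 = \frac{59897448447}{2} - 15742 = \frac{59897416963}{2}$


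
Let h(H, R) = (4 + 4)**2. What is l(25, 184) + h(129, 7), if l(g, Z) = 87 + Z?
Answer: 335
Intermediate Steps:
h(H, R) = 64 (h(H, R) = 8**2 = 64)
l(25, 184) + h(129, 7) = (87 + 184) + 64 = 271 + 64 = 335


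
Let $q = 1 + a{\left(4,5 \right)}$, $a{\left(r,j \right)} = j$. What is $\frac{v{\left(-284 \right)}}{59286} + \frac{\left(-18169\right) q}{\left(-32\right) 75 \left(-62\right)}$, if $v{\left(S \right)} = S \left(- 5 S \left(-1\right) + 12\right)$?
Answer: $\frac{4419829133}{735146400} \approx 6.0122$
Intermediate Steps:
$q = 6$ ($q = 1 + 5 = 6$)
$v{\left(S \right)} = S \left(12 + 5 S\right)$ ($v{\left(S \right)} = S \left(5 S + 12\right) = S \left(12 + 5 S\right)$)
$\frac{v{\left(-284 \right)}}{59286} + \frac{\left(-18169\right) q}{\left(-32\right) 75 \left(-62\right)} = \frac{\left(-284\right) \left(12 + 5 \left(-284\right)\right)}{59286} + \frac{\left(-18169\right) 6}{\left(-32\right) 75 \left(-62\right)} = - 284 \left(12 - 1420\right) \frac{1}{59286} - \frac{109014}{\left(-2400\right) \left(-62\right)} = \left(-284\right) \left(-1408\right) \frac{1}{59286} - \frac{109014}{148800} = 399872 \cdot \frac{1}{59286} - \frac{18169}{24800} = \frac{199936}{29643} - \frac{18169}{24800} = \frac{4419829133}{735146400}$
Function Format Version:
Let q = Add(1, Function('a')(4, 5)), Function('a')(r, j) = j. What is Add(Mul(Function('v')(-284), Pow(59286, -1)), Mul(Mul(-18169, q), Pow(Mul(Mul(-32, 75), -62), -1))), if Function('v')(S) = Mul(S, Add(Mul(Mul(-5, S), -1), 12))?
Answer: Rational(4419829133, 735146400) ≈ 6.0122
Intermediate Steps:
q = 6 (q = Add(1, 5) = 6)
Function('v')(S) = Mul(S, Add(12, Mul(5, S))) (Function('v')(S) = Mul(S, Add(Mul(5, S), 12)) = Mul(S, Add(12, Mul(5, S))))
Add(Mul(Function('v')(-284), Pow(59286, -1)), Mul(Mul(-18169, q), Pow(Mul(Mul(-32, 75), -62), -1))) = Add(Mul(Mul(-284, Add(12, Mul(5, -284))), Pow(59286, -1)), Mul(Mul(-18169, 6), Pow(Mul(Mul(-32, 75), -62), -1))) = Add(Mul(Mul(-284, Add(12, -1420)), Rational(1, 59286)), Mul(-109014, Pow(Mul(-2400, -62), -1))) = Add(Mul(Mul(-284, -1408), Rational(1, 59286)), Mul(-109014, Pow(148800, -1))) = Add(Mul(399872, Rational(1, 59286)), Mul(-109014, Rational(1, 148800))) = Add(Rational(199936, 29643), Rational(-18169, 24800)) = Rational(4419829133, 735146400)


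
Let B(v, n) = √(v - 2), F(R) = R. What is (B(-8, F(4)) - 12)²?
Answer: (12 - I*√10)² ≈ 134.0 - 75.895*I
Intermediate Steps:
B(v, n) = √(-2 + v)
(B(-8, F(4)) - 12)² = (√(-2 - 8) - 12)² = (√(-10) - 12)² = (I*√10 - 12)² = (-12 + I*√10)²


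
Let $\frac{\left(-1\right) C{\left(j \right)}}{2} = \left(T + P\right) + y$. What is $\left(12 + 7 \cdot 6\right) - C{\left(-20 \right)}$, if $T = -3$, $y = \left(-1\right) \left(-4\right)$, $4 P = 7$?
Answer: $\frac{119}{2} \approx 59.5$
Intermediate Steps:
$P = \frac{7}{4}$ ($P = \frac{1}{4} \cdot 7 = \frac{7}{4} \approx 1.75$)
$y = 4$
$C{\left(j \right)} = - \frac{11}{2}$ ($C{\left(j \right)} = - 2 \left(\left(-3 + \frac{7}{4}\right) + 4\right) = - 2 \left(- \frac{5}{4} + 4\right) = \left(-2\right) \frac{11}{4} = - \frac{11}{2}$)
$\left(12 + 7 \cdot 6\right) - C{\left(-20 \right)} = \left(12 + 7 \cdot 6\right) - - \frac{11}{2} = \left(12 + 42\right) + \frac{11}{2} = 54 + \frac{11}{2} = \frac{119}{2}$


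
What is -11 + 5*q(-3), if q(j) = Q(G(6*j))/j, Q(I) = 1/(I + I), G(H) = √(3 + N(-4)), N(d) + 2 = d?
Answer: -11 + 5*I*√3/18 ≈ -11.0 + 0.48113*I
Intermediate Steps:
N(d) = -2 + d
G(H) = I*√3 (G(H) = √(3 + (-2 - 4)) = √(3 - 6) = √(-3) = I*√3)
Q(I) = 1/(2*I)
q(j) = -I*√3/(6*j) (q(j) = (1/(2*((I*√3))))/j = ((-I*√3/3)/2)/j = (-I*√3/6)/j = -I*√3/(6*j))
-11 + 5*q(-3) = -11 + 5*(-⅙*I*√3/(-3)) = -11 + 5*(-⅙*I*√3*(-⅓)) = -11 + 5*(I*√3/18) = -11 + 5*I*√3/18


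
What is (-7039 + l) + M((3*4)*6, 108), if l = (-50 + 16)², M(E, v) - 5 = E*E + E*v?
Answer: 7082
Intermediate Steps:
M(E, v) = 5 + E² + E*v (M(E, v) = 5 + (E*E + E*v) = 5 + (E² + E*v) = 5 + E² + E*v)
l = 1156 (l = (-34)² = 1156)
(-7039 + l) + M((3*4)*6, 108) = (-7039 + 1156) + (5 + ((3*4)*6)² + ((3*4)*6)*108) = -5883 + (5 + (12*6)² + (12*6)*108) = -5883 + (5 + 72² + 72*108) = -5883 + (5 + 5184 + 7776) = -5883 + 12965 = 7082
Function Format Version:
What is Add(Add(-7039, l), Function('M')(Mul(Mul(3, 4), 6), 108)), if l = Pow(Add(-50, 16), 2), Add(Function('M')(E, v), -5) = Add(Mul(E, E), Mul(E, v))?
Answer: 7082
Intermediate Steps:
Function('M')(E, v) = Add(5, Pow(E, 2), Mul(E, v)) (Function('M')(E, v) = Add(5, Add(Mul(E, E), Mul(E, v))) = Add(5, Add(Pow(E, 2), Mul(E, v))) = Add(5, Pow(E, 2), Mul(E, v)))
l = 1156 (l = Pow(-34, 2) = 1156)
Add(Add(-7039, l), Function('M')(Mul(Mul(3, 4), 6), 108)) = Add(Add(-7039, 1156), Add(5, Pow(Mul(Mul(3, 4), 6), 2), Mul(Mul(Mul(3, 4), 6), 108))) = Add(-5883, Add(5, Pow(Mul(12, 6), 2), Mul(Mul(12, 6), 108))) = Add(-5883, Add(5, Pow(72, 2), Mul(72, 108))) = Add(-5883, Add(5, 5184, 7776)) = Add(-5883, 12965) = 7082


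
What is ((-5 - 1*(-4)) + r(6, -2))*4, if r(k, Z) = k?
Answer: 20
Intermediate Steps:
((-5 - 1*(-4)) + r(6, -2))*4 = ((-5 - 1*(-4)) + 6)*4 = ((-5 + 4) + 6)*4 = (-1 + 6)*4 = 5*4 = 20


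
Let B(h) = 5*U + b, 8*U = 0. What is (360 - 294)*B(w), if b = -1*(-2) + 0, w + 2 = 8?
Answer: 132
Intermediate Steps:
U = 0 (U = (⅛)*0 = 0)
w = 6 (w = -2 + 8 = 6)
b = 2 (b = 2 + 0 = 2)
B(h) = 2 (B(h) = 5*0 + 2 = 0 + 2 = 2)
(360 - 294)*B(w) = (360 - 294)*2 = 66*2 = 132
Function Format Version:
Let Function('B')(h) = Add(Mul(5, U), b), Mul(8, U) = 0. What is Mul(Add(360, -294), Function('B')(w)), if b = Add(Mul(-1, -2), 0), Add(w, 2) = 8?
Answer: 132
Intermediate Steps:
U = 0 (U = Mul(Rational(1, 8), 0) = 0)
w = 6 (w = Add(-2, 8) = 6)
b = 2 (b = Add(2, 0) = 2)
Function('B')(h) = 2 (Function('B')(h) = Add(Mul(5, 0), 2) = Add(0, 2) = 2)
Mul(Add(360, -294), Function('B')(w)) = Mul(Add(360, -294), 2) = Mul(66, 2) = 132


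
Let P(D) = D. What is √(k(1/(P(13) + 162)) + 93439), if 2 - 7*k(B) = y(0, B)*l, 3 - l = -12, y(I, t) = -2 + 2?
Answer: 45*√2261/7 ≈ 305.68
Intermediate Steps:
y(I, t) = 0
l = 15 (l = 3 - 1*(-12) = 3 + 12 = 15)
k(B) = 2/7 (k(B) = 2/7 - 0*15 = 2/7 - ⅐*0 = 2/7 + 0 = 2/7)
√(k(1/(P(13) + 162)) + 93439) = √(2/7 + 93439) = √(654075/7) = 45*√2261/7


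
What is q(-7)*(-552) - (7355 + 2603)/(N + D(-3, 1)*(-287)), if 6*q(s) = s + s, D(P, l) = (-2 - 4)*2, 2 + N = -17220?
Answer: 8878011/6889 ≈ 1288.7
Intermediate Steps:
N = -17222 (N = -2 - 17220 = -17222)
D(P, l) = -12 (D(P, l) = -6*2 = -12)
q(s) = s/3 (q(s) = (s + s)/6 = (2*s)/6 = s/3)
q(-7)*(-552) - (7355 + 2603)/(N + D(-3, 1)*(-287)) = ((⅓)*(-7))*(-552) - (7355 + 2603)/(-17222 - 12*(-287)) = -7/3*(-552) - 9958/(-17222 + 3444) = 1288 - 9958/(-13778) = 1288 - 9958*(-1)/13778 = 1288 - 1*(-4979/6889) = 1288 + 4979/6889 = 8878011/6889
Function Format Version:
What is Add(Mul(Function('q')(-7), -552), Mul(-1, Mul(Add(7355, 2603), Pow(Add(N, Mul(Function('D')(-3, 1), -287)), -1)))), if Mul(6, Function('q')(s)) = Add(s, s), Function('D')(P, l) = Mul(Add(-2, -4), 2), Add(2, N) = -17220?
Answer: Rational(8878011, 6889) ≈ 1288.7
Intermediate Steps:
N = -17222 (N = Add(-2, -17220) = -17222)
Function('D')(P, l) = -12 (Function('D')(P, l) = Mul(-6, 2) = -12)
Function('q')(s) = Mul(Rational(1, 3), s) (Function('q')(s) = Mul(Rational(1, 6), Add(s, s)) = Mul(Rational(1, 6), Mul(2, s)) = Mul(Rational(1, 3), s))
Add(Mul(Function('q')(-7), -552), Mul(-1, Mul(Add(7355, 2603), Pow(Add(N, Mul(Function('D')(-3, 1), -287)), -1)))) = Add(Mul(Mul(Rational(1, 3), -7), -552), Mul(-1, Mul(Add(7355, 2603), Pow(Add(-17222, Mul(-12, -287)), -1)))) = Add(Mul(Rational(-7, 3), -552), Mul(-1, Mul(9958, Pow(Add(-17222, 3444), -1)))) = Add(1288, Mul(-1, Mul(9958, Pow(-13778, -1)))) = Add(1288, Mul(-1, Mul(9958, Rational(-1, 13778)))) = Add(1288, Mul(-1, Rational(-4979, 6889))) = Add(1288, Rational(4979, 6889)) = Rational(8878011, 6889)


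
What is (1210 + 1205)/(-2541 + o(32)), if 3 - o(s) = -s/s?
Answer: -2415/2537 ≈ -0.95191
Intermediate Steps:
o(s) = 4 (o(s) = 3 - (-1)*s/s = 3 - (-1) = 3 - 1*(-1) = 3 + 1 = 4)
(1210 + 1205)/(-2541 + o(32)) = (1210 + 1205)/(-2541 + 4) = 2415/(-2537) = 2415*(-1/2537) = -2415/2537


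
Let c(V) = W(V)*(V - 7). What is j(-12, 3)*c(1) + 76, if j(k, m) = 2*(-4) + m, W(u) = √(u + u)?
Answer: 76 + 30*√2 ≈ 118.43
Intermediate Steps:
W(u) = √2*√u (W(u) = √(2*u) = √2*√u)
j(k, m) = -8 + m
c(V) = √2*√V*(-7 + V) (c(V) = (√2*√V)*(V - 7) = (√2*√V)*(-7 + V) = √2*√V*(-7 + V))
j(-12, 3)*c(1) + 76 = (-8 + 3)*(√2*√1*(-7 + 1)) + 76 = -5*√2*(-6) + 76 = -(-30)*√2 + 76 = 30*√2 + 76 = 76 + 30*√2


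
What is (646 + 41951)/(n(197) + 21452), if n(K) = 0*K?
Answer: 42597/21452 ≈ 1.9857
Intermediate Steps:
n(K) = 0
(646 + 41951)/(n(197) + 21452) = (646 + 41951)/(0 + 21452) = 42597/21452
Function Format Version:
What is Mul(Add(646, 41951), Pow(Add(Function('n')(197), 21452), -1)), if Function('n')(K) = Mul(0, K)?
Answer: Rational(42597, 21452) ≈ 1.9857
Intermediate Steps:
Function('n')(K) = 0
Mul(Add(646, 41951), Pow(Add(Function('n')(197), 21452), -1)) = Mul(Add(646, 41951), Pow(Add(0, 21452), -1)) = Mul(42597, Pow(21452, -1)) = Mul(42597, Rational(1, 21452)) = Rational(42597, 21452)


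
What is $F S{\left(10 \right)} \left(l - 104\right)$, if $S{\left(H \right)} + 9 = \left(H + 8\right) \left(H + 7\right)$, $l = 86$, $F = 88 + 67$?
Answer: $-828630$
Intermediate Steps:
$F = 155$
$S{\left(H \right)} = -9 + \left(7 + H\right) \left(8 + H\right)$ ($S{\left(H \right)} = -9 + \left(H + 8\right) \left(H + 7\right) = -9 + \left(8 + H\right) \left(7 + H\right) = -9 + \left(7 + H\right) \left(8 + H\right)$)
$F S{\left(10 \right)} \left(l - 104\right) = 155 \left(47 + 10^{2} + 15 \cdot 10\right) \left(86 - 104\right) = 155 \left(47 + 100 + 150\right) \left(86 - 104\right) = 155 \cdot 297 \left(-18\right) = 46035 \left(-18\right) = -828630$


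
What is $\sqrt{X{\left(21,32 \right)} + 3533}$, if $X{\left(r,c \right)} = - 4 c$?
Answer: $\sqrt{3405} \approx 58.352$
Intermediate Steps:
$\sqrt{X{\left(21,32 \right)} + 3533} = \sqrt{\left(-4\right) 32 + 3533} = \sqrt{-128 + 3533} = \sqrt{3405}$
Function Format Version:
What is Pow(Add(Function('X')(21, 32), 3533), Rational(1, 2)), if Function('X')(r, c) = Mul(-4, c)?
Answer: Pow(3405, Rational(1, 2)) ≈ 58.352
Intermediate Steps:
Pow(Add(Function('X')(21, 32), 3533), Rational(1, 2)) = Pow(Add(Mul(-4, 32), 3533), Rational(1, 2)) = Pow(Add(-128, 3533), Rational(1, 2)) = Pow(3405, Rational(1, 2))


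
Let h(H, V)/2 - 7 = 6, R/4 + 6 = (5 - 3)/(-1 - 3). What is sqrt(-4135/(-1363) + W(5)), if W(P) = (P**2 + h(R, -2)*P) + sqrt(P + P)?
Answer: sqrt(293590200 + 1857769*sqrt(10))/1363 ≈ 12.696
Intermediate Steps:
R = -26 (R = -24 + 4*((5 - 3)/(-1 - 3)) = -24 + 4*(2/(-4)) = -24 + 4*(2*(-1/4)) = -24 + 4*(-1/2) = -24 - 2 = -26)
h(H, V) = 26 (h(H, V) = 14 + 2*6 = 14 + 12 = 26)
W(P) = P**2 + 26*P + sqrt(2)*sqrt(P) (W(P) = (P**2 + 26*P) + sqrt(P + P) = (P**2 + 26*P) + sqrt(2*P) = (P**2 + 26*P) + sqrt(2)*sqrt(P) = P**2 + 26*P + sqrt(2)*sqrt(P))
sqrt(-4135/(-1363) + W(5)) = sqrt(-4135/(-1363) + (5**2 + 26*5 + sqrt(2)*sqrt(5))) = sqrt(-4135*(-1/1363) + (25 + 130 + sqrt(10))) = sqrt(4135/1363 + (155 + sqrt(10))) = sqrt(215400/1363 + sqrt(10))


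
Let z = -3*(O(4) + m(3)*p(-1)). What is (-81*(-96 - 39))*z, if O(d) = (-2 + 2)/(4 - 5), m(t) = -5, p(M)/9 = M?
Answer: -1476225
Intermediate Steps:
p(M) = 9*M
O(d) = 0 (O(d) = 0/(-1) = 0*(-1) = 0)
z = -135 (z = -3*(0 - 45*(-1)) = -3*(0 - 5*(-9)) = -3*(0 + 45) = -3*45 = -135)
(-81*(-96 - 39))*z = -81*(-96 - 39)*(-135) = -81*(-135)*(-135) = 10935*(-135) = -1476225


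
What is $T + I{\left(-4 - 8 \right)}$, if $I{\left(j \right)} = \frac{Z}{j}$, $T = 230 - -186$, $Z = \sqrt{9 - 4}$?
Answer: $416 - \frac{\sqrt{5}}{12} \approx 415.81$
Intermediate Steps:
$Z = \sqrt{5} \approx 2.2361$
$T = 416$ ($T = 230 + 186 = 416$)
$I{\left(j \right)} = \frac{\sqrt{5}}{j}$
$T + I{\left(-4 - 8 \right)} = 416 + \frac{\sqrt{5}}{-4 - 8} = 416 + \frac{\sqrt{5}}{-12} = 416 + \sqrt{5} \left(- \frac{1}{12}\right) = 416 - \frac{\sqrt{5}}{12}$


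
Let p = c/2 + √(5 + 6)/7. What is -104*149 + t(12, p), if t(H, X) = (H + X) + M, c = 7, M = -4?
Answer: -30969/2 + √11/7 ≈ -15484.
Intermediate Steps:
p = 7/2 + √11/7 (p = 7/2 + √(5 + 6)/7 = 7*(½) + √11*(⅐) = 7/2 + √11/7 ≈ 3.9738)
t(H, X) = -4 + H + X (t(H, X) = (H + X) - 4 = -4 + H + X)
-104*149 + t(12, p) = -104*149 + (-4 + 12 + (7/2 + √11/7)) = -15496 + (23/2 + √11/7) = -30969/2 + √11/7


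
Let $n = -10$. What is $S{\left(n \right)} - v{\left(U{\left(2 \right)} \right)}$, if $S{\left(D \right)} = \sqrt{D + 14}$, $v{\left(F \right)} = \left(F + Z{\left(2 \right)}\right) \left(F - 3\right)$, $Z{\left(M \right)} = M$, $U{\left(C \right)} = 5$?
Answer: $-12$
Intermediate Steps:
$v{\left(F \right)} = \left(-3 + F\right) \left(2 + F\right)$ ($v{\left(F \right)} = \left(F + 2\right) \left(F - 3\right) = \left(2 + F\right) \left(-3 + F\right) = \left(-3 + F\right) \left(2 + F\right)$)
$S{\left(D \right)} = \sqrt{14 + D}$
$S{\left(n \right)} - v{\left(U{\left(2 \right)} \right)} = \sqrt{14 - 10} - \left(-6 + 5^{2} - 5\right) = \sqrt{4} - \left(-6 + 25 - 5\right) = 2 - 14 = -12$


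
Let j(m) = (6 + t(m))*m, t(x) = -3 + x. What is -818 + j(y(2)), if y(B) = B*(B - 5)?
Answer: -800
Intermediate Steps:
y(B) = B*(-5 + B)
j(m) = m*(3 + m) (j(m) = (6 + (-3 + m))*m = (3 + m)*m = m*(3 + m))
-818 + j(y(2)) = -818 + (2*(-5 + 2))*(3 + 2*(-5 + 2)) = -818 + (2*(-3))*(3 + 2*(-3)) = -818 - 6*(3 - 6) = -818 - 6*(-3) = -818 + 18 = -800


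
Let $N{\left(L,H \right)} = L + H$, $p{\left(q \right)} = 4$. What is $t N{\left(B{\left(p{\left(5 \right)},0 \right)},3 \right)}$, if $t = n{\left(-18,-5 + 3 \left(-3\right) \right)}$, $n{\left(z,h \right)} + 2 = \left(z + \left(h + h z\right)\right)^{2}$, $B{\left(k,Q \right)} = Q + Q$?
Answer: $145194$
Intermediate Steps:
$B{\left(k,Q \right)} = 2 Q$
$n{\left(z,h \right)} = -2 + \left(h + z + h z\right)^{2}$ ($n{\left(z,h \right)} = -2 + \left(z + \left(h + h z\right)\right)^{2} = -2 + \left(h + z + h z\right)^{2}$)
$N{\left(L,H \right)} = H + L$
$t = 48398$ ($t = -2 + \left(\left(-5 + 3 \left(-3\right)\right) - 18 + \left(-5 + 3 \left(-3\right)\right) \left(-18\right)\right)^{2} = -2 + \left(\left(-5 - 9\right) - 18 + \left(-5 - 9\right) \left(-18\right)\right)^{2} = -2 + \left(-14 - 18 - -252\right)^{2} = -2 + \left(-14 - 18 + 252\right)^{2} = -2 + 220^{2} = -2 + 48400 = 48398$)
$t N{\left(B{\left(p{\left(5 \right)},0 \right)},3 \right)} = 48398 \left(3 + 2 \cdot 0\right) = 48398 \left(3 + 0\right) = 48398 \cdot 3 = 145194$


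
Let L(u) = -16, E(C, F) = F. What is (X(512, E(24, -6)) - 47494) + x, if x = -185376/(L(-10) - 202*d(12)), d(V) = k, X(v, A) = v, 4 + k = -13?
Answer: -80384926/1709 ≈ -47036.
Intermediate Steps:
k = -17 (k = -4 - 13 = -17)
d(V) = -17
x = -92688/1709 (x = -185376/(-16 - 202*(-17)) = -185376/(-16 + 3434) = -185376/3418 = -185376*1/3418 = -92688/1709 ≈ -54.235)
(X(512, E(24, -6)) - 47494) + x = (512 - 47494) - 92688/1709 = -46982 - 92688/1709 = -80384926/1709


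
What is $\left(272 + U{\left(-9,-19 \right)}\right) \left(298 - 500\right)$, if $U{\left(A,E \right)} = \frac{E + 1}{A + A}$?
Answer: $-55146$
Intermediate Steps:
$U{\left(A,E \right)} = \frac{1 + E}{2 A}$
$\left(272 + U{\left(-9,-19 \right)}\right) \left(298 - 500\right) = \left(272 + \frac{1 - 19}{2 \left(-9\right)}\right) \left(298 - 500\right) = \left(272 + \frac{1}{2} \left(- \frac{1}{9}\right) \left(-18\right)\right) \left(-202\right) = \left(272 + 1\right) \left(-202\right) = 273 \left(-202\right) = -55146$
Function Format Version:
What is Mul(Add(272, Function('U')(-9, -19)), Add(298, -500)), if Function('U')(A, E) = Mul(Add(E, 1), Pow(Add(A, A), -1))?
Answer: -55146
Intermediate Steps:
Function('U')(A, E) = Mul(Rational(1, 2), Pow(A, -1), Add(1, E)) (Function('U')(A, E) = Mul(Add(1, E), Pow(Mul(2, A), -1)) = Mul(Add(1, E), Mul(Rational(1, 2), Pow(A, -1))) = Mul(Rational(1, 2), Pow(A, -1), Add(1, E)))
Mul(Add(272, Function('U')(-9, -19)), Add(298, -500)) = Mul(Add(272, Mul(Rational(1, 2), Pow(-9, -1), Add(1, -19))), Add(298, -500)) = Mul(Add(272, Mul(Rational(1, 2), Rational(-1, 9), -18)), -202) = Mul(Add(272, 1), -202) = Mul(273, -202) = -55146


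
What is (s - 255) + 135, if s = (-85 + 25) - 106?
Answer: -286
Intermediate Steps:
s = -166 (s = -60 - 106 = -166)
(s - 255) + 135 = (-166 - 255) + 135 = -421 + 135 = -286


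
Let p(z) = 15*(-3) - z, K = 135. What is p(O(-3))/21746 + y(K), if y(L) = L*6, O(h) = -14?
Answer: 17614229/21746 ≈ 810.00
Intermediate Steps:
y(L) = 6*L
p(z) = -45 - z
p(O(-3))/21746 + y(K) = (-45 - 1*(-14))/21746 + 6*135 = (-45 + 14)*(1/21746) + 810 = -31*1/21746 + 810 = -31/21746 + 810 = 17614229/21746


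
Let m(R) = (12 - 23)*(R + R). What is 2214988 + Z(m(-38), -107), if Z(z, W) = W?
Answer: 2214881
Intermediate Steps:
m(R) = -22*R
2214988 + Z(m(-38), -107) = 2214988 - 107 = 2214881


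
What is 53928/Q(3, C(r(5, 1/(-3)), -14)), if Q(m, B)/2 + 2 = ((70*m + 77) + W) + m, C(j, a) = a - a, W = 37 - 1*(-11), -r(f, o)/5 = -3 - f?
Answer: 321/4 ≈ 80.250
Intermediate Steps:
r(f, o) = 15 + 5*f (r(f, o) = -5*(-3 - f) = 15 + 5*f)
W = 48 (W = 37 + 11 = 48)
C(j, a) = 0
Q(m, B) = 246 + 142*m (Q(m, B) = -4 + 2*(((70*m + 77) + 48) + m) = -4 + 2*(((77 + 70*m) + 48) + m) = -4 + 2*((125 + 70*m) + m) = -4 + 2*(125 + 71*m) = -4 + (250 + 142*m) = 246 + 142*m)
53928/Q(3, C(r(5, 1/(-3)), -14)) = 53928/(246 + 142*3) = 53928/(246 + 426) = 53928/672 = 53928*(1/672) = 321/4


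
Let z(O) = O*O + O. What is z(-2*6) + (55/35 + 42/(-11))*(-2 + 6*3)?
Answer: 7396/77 ≈ 96.052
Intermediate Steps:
z(O) = O + O**2 (z(O) = O**2 + O = O + O**2)
z(-2*6) + (55/35 + 42/(-11))*(-2 + 6*3) = (-2*6)*(1 - 2*6) + (55/35 + 42/(-11))*(-2 + 6*3) = -12*(1 - 12) + (55*(1/35) + 42*(-1/11))*(-2 + 18) = -12*(-11) + (11/7 - 42/11)*16 = 132 - 173/77*16 = 132 - 2768/77 = 7396/77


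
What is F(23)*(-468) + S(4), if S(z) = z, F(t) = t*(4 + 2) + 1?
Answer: -65048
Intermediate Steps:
F(t) = 1 + 6*t (F(t) = t*6 + 1 = 6*t + 1 = 1 + 6*t)
F(23)*(-468) + S(4) = (1 + 6*23)*(-468) + 4 = (1 + 138)*(-468) + 4 = 139*(-468) + 4 = -65052 + 4 = -65048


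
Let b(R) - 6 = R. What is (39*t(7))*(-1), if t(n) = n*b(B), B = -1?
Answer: -1365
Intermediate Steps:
b(R) = 6 + R
t(n) = 5*n (t(n) = n*(6 - 1) = n*5 = 5*n)
(39*t(7))*(-1) = (39*(5*7))*(-1) = (39*35)*(-1) = 1365*(-1) = -1365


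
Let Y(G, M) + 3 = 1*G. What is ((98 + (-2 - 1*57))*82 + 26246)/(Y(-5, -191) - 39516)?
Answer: -7361/9881 ≈ -0.74496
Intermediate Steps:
Y(G, M) = -3 + G (Y(G, M) = -3 + 1*G = -3 + G)
((98 + (-2 - 1*57))*82 + 26246)/(Y(-5, -191) - 39516) = ((98 + (-2 - 1*57))*82 + 26246)/((-3 - 5) - 39516) = ((98 + (-2 - 57))*82 + 26246)/(-8 - 39516) = ((98 - 59)*82 + 26246)/(-39524) = (39*82 + 26246)*(-1/39524) = (3198 + 26246)*(-1/39524) = 29444*(-1/39524) = -7361/9881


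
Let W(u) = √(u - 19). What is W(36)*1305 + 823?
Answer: 823 + 1305*√17 ≈ 6203.7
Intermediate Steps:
W(u) = √(-19 + u)
W(36)*1305 + 823 = √(-19 + 36)*1305 + 823 = √17*1305 + 823 = 1305*√17 + 823 = 823 + 1305*√17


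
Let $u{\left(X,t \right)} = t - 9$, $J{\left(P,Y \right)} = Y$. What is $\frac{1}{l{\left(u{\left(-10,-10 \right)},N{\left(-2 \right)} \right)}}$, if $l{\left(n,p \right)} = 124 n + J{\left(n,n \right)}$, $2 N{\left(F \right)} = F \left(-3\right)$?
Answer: $- \frac{1}{2375} \approx -0.00042105$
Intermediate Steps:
$u{\left(X,t \right)} = -9 + t$
$N{\left(F \right)} = - \frac{3 F}{2}$ ($N{\left(F \right)} = \frac{F \left(-3\right)}{2} = \frac{\left(-3\right) F}{2} = - \frac{3 F}{2}$)
$l{\left(n,p \right)} = 125 n$ ($l{\left(n,p \right)} = 124 n + n = 125 n$)
$\frac{1}{l{\left(u{\left(-10,-10 \right)},N{\left(-2 \right)} \right)}} = \frac{1}{125 \left(-9 - 10\right)} = \frac{1}{125 \left(-19\right)} = \frac{1}{-2375} = - \frac{1}{2375}$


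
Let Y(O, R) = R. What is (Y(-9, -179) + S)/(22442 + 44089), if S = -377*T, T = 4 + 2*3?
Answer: -3949/66531 ≈ -0.059356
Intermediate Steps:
T = 10 (T = 4 + 6 = 10)
S = -3770 (S = -377*10 = -3770)
(Y(-9, -179) + S)/(22442 + 44089) = (-179 - 3770)/(22442 + 44089) = -3949/66531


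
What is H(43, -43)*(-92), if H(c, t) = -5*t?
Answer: -19780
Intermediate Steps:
H(43, -43)*(-92) = -5*(-43)*(-92) = 215*(-92) = -19780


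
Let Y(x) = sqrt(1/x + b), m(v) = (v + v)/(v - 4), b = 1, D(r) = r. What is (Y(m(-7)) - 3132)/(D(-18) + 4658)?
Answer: -27/40 + sqrt(14)/12992 ≈ -0.67471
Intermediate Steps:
m(v) = 2*v/(-4 + v) (m(v) = (2*v)/(-4 + v) = 2*v/(-4 + v))
Y(x) = sqrt(1 + 1/x) (Y(x) = sqrt(1/x + 1) = sqrt(1 + 1/x))
(Y(m(-7)) - 3132)/(D(-18) + 4658) = (sqrt((1 + 2*(-7)/(-4 - 7))/((2*(-7)/(-4 - 7)))) - 3132)/(-18 + 4658) = (sqrt((1 + 2*(-7)/(-11))/((2*(-7)/(-11)))) - 3132)/4640 = (sqrt((1 + 2*(-7)*(-1/11))/((2*(-7)*(-1/11)))) - 3132)*(1/4640) = (sqrt((1 + 14/11)/(14/11)) - 3132)*(1/4640) = (sqrt((11/14)*(25/11)) - 3132)*(1/4640) = (sqrt(25/14) - 3132)*(1/4640) = (5*sqrt(14)/14 - 3132)*(1/4640) = (-3132 + 5*sqrt(14)/14)*(1/4640) = -27/40 + sqrt(14)/12992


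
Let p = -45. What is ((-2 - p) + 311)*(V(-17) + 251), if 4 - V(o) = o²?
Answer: -12036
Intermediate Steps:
V(o) = 4 - o²
((-2 - p) + 311)*(V(-17) + 251) = ((-2 - 1*(-45)) + 311)*((4 - 1*(-17)²) + 251) = ((-2 + 45) + 311)*((4 - 1*289) + 251) = (43 + 311)*((4 - 289) + 251) = 354*(-285 + 251) = 354*(-34) = -12036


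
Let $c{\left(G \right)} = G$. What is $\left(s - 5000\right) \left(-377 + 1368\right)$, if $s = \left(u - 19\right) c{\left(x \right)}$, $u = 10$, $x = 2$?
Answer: $-4972838$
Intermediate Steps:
$s = -18$ ($s = \left(10 - 19\right) 2 = \left(-9\right) 2 = -18$)
$\left(s - 5000\right) \left(-377 + 1368\right) = \left(-18 - 5000\right) \left(-377 + 1368\right) = \left(-5018\right) 991 = -4972838$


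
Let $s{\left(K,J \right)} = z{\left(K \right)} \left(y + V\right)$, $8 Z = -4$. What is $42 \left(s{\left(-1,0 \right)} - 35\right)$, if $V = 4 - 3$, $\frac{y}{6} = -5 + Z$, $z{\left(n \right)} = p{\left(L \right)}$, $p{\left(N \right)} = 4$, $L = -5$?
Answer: $-6846$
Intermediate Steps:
$Z = - \frac{1}{2}$ ($Z = \frac{1}{8} \left(-4\right) = - \frac{1}{2} \approx -0.5$)
$z{\left(n \right)} = 4$
$y = -33$ ($y = 6 \left(-5 - \frac{1}{2}\right) = 6 \left(- \frac{11}{2}\right) = -33$)
$V = 1$ ($V = 4 - 3 = 1$)
$s{\left(K,J \right)} = -128$ ($s{\left(K,J \right)} = 4 \left(-33 + 1\right) = 4 \left(-32\right) = -128$)
$42 \left(s{\left(-1,0 \right)} - 35\right) = 42 \left(-128 - 35\right) = 42 \left(-163\right) = -6846$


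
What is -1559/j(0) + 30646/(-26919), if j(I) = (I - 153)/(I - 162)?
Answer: -755921960/457623 ≈ -1651.8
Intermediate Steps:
j(I) = (-153 + I)/(-162 + I)
-1559/j(0) + 30646/(-26919) = -1559*(-162 + 0)/(-153 + 0) + 30646/(-26919) = -1559/(-153/(-162)) + 30646*(-1/26919) = -1559/((-1/162*(-153))) - 30646/26919 = -1559/17/18 - 30646/26919 = -1559*18/17 - 30646/26919 = -28062/17 - 30646/26919 = -755921960/457623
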